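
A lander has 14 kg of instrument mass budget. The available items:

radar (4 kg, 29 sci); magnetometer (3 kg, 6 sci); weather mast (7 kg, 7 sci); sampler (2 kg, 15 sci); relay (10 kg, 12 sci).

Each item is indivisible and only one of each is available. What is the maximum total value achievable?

Check high-value combinations within 14 kg:
- radar+weather mast+sampler: mass 4+7+2=13, value 29+7+15=51
- radar+magnetometer+sampler: mass 4+3+2=9, value 29+6+15=50
- radar+sampler: mass 4+2=6, value 29+15=44
Best: 51 sci.

51 sci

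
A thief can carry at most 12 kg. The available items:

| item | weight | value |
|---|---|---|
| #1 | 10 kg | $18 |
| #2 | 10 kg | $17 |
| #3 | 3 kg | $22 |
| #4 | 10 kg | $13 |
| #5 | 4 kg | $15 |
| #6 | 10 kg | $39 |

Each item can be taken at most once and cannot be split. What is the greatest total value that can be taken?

Check high-value combinations within 12 kg:
- #6: weight 10, value 39
- #3+#5: weight 3+4=7, value 22+15=37
- #3: weight 3, value 22
- #1: weight 10, value 18
- #2: weight 10, value 17
Best: $39.

$39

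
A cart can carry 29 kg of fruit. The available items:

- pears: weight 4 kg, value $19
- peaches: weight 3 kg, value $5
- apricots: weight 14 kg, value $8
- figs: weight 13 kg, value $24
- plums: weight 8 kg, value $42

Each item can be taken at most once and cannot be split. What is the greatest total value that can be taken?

$90

This is a 0/1 knapsack; check combinations near the capacity.
- pears+peaches+figs+plums: weight 4+3+13+8=28, value 19+5+24+42=90
- pears+figs+plums: weight 4+13+8=25, value 19+24+42=85
- pears+peaches+apricots+plums: weight 4+3+14+8=29, value 19+5+8+42=74
- peaches+figs+plums: weight 3+13+8=24, value 5+24+42=71
- pears+apricots+plums: weight 4+14+8=26, value 19+8+42=69
Best: $90.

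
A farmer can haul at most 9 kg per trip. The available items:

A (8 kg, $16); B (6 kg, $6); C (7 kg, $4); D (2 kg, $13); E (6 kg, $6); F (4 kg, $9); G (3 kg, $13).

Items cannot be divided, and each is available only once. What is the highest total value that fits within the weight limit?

Check high-value combinations within 9 kg:
- D+F+G: weight 2+4+3=9, value 13+9+13=35
- D+G: weight 2+3=5, value 13+13=26
- D+F: weight 2+4=6, value 13+9=22
- F+G: weight 4+3=7, value 9+13=22
Best: $35.

$35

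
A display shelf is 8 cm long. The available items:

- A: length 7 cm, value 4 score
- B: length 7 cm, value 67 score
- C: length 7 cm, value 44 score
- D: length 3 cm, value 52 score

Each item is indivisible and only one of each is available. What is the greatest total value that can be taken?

Check high-value combinations within 8 cm:
- B: length 7, value 67
- D: length 3, value 52
- C: length 7, value 44
- A: length 7, value 4
Best: 67 score.

67 score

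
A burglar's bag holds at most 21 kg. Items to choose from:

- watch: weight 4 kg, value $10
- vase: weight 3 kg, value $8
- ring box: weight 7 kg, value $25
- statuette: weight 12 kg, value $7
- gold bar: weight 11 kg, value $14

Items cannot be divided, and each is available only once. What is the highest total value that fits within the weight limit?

$47

Check high-value combinations within 21 kg:
- vase+ring box+gold bar: weight 3+7+11=21, value 8+25+14=47
- watch+vase+ring box: weight 4+3+7=14, value 10+8+25=43
- ring box+gold bar: weight 7+11=18, value 25+14=39
Best: $47.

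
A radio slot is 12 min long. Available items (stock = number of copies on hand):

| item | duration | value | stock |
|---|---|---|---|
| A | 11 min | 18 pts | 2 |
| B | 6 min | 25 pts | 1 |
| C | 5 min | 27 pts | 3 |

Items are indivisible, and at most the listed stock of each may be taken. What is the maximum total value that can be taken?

Top feasible selections:
- 2×C: duration 10, value 54
- 1×B + 1×C: duration 11, value 52
- 1×C: duration 5, value 27
Best: 54 pts.

54 pts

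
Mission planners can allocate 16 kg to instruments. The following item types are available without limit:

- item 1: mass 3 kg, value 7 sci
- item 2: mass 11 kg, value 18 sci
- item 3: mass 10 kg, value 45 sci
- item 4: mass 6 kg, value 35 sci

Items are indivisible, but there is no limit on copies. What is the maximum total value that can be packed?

Best value-per-unit is item 4 at 35/6; filling with it alone gives 2×35 = 70.
Optimal mix: 1×item 3 + 1×item 4 → mass 16, value 80.

80 sci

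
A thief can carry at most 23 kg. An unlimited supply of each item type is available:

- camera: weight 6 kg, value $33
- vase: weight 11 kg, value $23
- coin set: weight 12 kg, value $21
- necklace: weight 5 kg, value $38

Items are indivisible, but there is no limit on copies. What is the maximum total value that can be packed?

$152

Best value-per-unit is necklace at 38/5, and filling with it alone uses weight 4×5=20. No mix of the others beats 4×38 = 152.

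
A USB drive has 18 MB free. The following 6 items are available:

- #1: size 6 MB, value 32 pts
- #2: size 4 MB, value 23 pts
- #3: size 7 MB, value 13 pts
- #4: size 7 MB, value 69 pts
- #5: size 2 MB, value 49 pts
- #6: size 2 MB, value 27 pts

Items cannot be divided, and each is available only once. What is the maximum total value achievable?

This is a 0/1 knapsack; check combinations near the capacity.
- #1+#4+#5+#6: size 6+7+2+2=17, value 32+69+49+27=177
- #2+#4+#5+#6: size 4+7+2+2=15, value 23+69+49+27=168
- #3+#4+#5+#6: size 7+7+2+2=18, value 13+69+49+27=158
- #1+#4+#5: size 6+7+2=15, value 32+69+49=150
- #4+#5+#6: size 7+2+2=11, value 69+49+27=145
Best: 177 pts.

177 pts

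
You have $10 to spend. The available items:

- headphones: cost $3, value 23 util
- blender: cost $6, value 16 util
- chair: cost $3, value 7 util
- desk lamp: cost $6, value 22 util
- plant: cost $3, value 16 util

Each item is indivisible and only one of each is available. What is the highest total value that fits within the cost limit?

46 util

Check high-value combinations within $10:
- headphones+chair+plant: cost 3+3+3=9, value 23+7+16=46
- headphones+desk lamp: cost 3+6=9, value 23+22=45
- headphones+plant: cost 3+3=6, value 23+16=39
Best: 46 util.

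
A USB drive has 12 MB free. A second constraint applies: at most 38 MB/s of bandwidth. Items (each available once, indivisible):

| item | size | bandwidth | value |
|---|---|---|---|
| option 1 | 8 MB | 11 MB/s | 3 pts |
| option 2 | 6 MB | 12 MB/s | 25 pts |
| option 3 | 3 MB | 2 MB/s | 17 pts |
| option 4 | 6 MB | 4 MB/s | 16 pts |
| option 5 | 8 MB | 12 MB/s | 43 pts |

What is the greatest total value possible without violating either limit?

Feasible sets respecting both limits:
- option 3+option 5: size 11, bandwidth 14, value 60
- option 5: size 8, bandwidth 12, value 43
- option 2+option 3: size 9, bandwidth 14, value 42
- option 2+option 4: size 12, bandwidth 16, value 41
Best: 60 pts.

60 pts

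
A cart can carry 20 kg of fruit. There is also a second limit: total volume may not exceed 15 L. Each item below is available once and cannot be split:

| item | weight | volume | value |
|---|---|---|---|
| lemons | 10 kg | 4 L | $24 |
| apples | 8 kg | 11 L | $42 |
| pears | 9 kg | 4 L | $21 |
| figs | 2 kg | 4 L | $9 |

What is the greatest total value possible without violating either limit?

$66

Feasible sets respecting both limits:
- lemons+apples: weight 18, volume 15, value 66
- apples+pears: weight 17, volume 15, value 63
- apples+figs: weight 10, volume 15, value 51
Best: $66.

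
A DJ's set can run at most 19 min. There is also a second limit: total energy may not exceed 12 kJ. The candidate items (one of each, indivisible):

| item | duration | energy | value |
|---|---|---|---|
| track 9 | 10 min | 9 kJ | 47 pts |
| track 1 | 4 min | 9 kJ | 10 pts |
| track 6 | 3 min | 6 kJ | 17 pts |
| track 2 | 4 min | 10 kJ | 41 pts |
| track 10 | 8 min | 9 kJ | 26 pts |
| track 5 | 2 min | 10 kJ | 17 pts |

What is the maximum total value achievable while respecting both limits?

47 pts

Feasible sets respecting both limits:
- track 9: duration 10, energy 9, value 47
- track 2: duration 4, energy 10, value 41
- track 10: duration 8, energy 9, value 26
Best: 47 pts.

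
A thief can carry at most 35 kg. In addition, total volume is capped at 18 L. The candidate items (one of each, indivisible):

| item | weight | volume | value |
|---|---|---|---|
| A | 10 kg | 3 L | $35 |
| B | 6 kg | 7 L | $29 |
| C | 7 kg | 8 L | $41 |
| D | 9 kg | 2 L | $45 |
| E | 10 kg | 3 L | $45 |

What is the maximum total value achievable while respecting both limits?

$154

Feasible sets respecting both limits:
- A+B+D+E: weight 35, volume 15, value 154
- C+D+E: weight 26, volume 13, value 131
- A+D+E: weight 29, volume 8, value 125
- A+C+D: weight 26, volume 13, value 121
Best: $154.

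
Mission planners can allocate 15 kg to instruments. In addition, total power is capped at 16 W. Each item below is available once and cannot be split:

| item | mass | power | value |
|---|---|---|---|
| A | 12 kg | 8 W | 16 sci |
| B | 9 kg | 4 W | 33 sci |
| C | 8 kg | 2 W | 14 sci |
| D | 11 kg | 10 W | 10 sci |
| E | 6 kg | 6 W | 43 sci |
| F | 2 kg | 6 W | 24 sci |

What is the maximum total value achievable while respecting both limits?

76 sci

Feasible sets respecting both limits:
- B+E: mass 15, power 10, value 76
- E+F: mass 8, power 12, value 67
- C+E: mass 14, power 8, value 57
- B+F: mass 11, power 10, value 57
Best: 76 sci.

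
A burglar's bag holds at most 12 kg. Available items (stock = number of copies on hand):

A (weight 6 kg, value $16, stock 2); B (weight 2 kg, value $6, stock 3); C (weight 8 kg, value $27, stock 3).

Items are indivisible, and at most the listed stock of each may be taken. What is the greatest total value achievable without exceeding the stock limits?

Best selections within weight 12 and stock limits:
- 2×B + 1×C: weight 12, value 39
- 1×A + 3×B: weight 12, value 34
- 1×B + 1×C: weight 10, value 33
Best: $39.

$39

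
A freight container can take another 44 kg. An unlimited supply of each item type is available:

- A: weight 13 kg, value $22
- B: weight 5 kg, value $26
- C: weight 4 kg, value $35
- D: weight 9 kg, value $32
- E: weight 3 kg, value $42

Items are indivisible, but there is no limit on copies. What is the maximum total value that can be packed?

Best value-per-unit is E at 42/3, and filling with it alone uses weight 14×3=42. No mix of the others beats 14×42 = 588.

$588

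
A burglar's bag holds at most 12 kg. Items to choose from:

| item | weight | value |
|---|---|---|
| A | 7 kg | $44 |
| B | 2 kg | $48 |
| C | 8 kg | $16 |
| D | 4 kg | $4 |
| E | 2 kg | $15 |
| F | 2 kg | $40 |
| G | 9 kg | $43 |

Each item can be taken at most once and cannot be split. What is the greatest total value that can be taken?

This is a 0/1 knapsack; check combinations near the capacity.
- A+B+F: weight 7+2+2=11, value 44+48+40=132
- B+D+E+F: weight 2+4+2+2=10, value 48+4+15+40=107
- A+B+E: weight 7+2+2=11, value 44+48+15=107
- B+C+F: weight 2+8+2=12, value 48+16+40=104
Best: $132.

$132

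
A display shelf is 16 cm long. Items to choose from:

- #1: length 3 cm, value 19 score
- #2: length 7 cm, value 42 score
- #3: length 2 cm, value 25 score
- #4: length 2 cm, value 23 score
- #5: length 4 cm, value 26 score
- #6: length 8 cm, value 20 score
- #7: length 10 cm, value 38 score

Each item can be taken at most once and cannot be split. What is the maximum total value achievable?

116 score

Check high-value combinations within 16 cm:
- #2+#3+#4+#5: length 7+2+2+4=15, value 42+25+23+26=116
- #1+#2+#3+#5: length 3+7+2+4=16, value 19+42+25+26=112
- #1+#2+#4+#5: length 3+7+2+4=16, value 19+42+23+26=110
Best: 116 score.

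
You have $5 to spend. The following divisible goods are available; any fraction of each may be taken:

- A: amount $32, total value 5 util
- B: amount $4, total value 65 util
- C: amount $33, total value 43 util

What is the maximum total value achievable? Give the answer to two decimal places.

Take in order of value per unit:
- B (65/4 per unit): all 4 → value 65, running total 65.00
- C (43/33 per unit): 1 of 33 → value 1×43/33 = 1.3030, running total 66.30
Total 66.30.

66.30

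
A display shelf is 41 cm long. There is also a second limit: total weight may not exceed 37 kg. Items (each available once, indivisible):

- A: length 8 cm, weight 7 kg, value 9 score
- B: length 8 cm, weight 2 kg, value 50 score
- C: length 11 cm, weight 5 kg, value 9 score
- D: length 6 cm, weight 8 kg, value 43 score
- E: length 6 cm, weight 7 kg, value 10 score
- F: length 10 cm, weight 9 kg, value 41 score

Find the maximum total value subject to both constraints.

Feasible sets respecting both limits:
- A+B+D+E+F: length 38, weight 33, value 153
- B+C+D+E+F: length 41, weight 31, value 153
- B+D+E+F: length 30, weight 26, value 144
- A+B+D+F: length 32, weight 26, value 143
Best: 153 score.

153 score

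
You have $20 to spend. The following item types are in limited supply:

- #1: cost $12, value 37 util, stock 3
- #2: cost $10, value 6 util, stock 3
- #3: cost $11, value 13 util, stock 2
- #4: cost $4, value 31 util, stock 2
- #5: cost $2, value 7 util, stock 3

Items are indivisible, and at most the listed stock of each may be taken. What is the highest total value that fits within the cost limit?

99 util

Best selections within cost 20 and stock limits:
- 1×#1 + 2×#4: cost 20, value 99
- 2×#4 + 3×#5: cost 14, value 83
- 1×#1 + 1×#4 + 2×#5: cost 20, value 82
- 2×#4 + 2×#5: cost 12, value 76
Best: 99 util.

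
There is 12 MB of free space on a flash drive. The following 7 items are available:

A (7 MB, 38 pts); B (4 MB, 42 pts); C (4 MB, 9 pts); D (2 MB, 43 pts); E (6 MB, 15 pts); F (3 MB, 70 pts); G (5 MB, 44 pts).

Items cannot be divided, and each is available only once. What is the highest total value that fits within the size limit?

157 pts

Check high-value combinations within 12 MB:
- D+F+G: size 2+3+5=10, value 43+70+44=157
- B+F+G: size 4+3+5=12, value 42+70+44=156
- B+D+F: size 4+2+3=9, value 42+43+70=155
- A+D+F: size 7+2+3=12, value 38+43+70=151
- B+D+G: size 4+2+5=11, value 42+43+44=129
Best: 157 pts.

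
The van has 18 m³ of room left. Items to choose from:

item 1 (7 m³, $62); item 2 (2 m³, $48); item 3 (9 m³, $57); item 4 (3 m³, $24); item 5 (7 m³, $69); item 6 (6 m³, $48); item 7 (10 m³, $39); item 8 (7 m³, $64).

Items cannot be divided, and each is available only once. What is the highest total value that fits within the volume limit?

Check high-value combinations within 18 m³:
- item 2+item 4+item 5+item 6: volume 2+3+7+6=18, value 48+24+69+48=189
- item 2+item 4+item 6+item 8: volume 2+3+6+7=18, value 48+24+48+64=184
- item 1+item 2+item 4+item 6: volume 7+2+3+6=18, value 62+48+24+48=182
- item 2+item 5+item 8: volume 2+7+7=16, value 48+69+64=181
- item 1+item 2+item 5: volume 7+2+7=16, value 62+48+69=179
Best: $189.

$189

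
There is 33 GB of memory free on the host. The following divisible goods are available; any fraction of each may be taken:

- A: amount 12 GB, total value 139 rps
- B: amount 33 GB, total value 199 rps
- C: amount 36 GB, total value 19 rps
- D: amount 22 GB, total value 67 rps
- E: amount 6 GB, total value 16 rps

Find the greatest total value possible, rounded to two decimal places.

265.64

Take in order of value per unit:
- A (139/12 per unit): all 12 → value 139, running total 139.00
- B (199/33 per unit): 21 of 33 → value 21×199/33 = 126.6364, running total 265.64
Total 265.64.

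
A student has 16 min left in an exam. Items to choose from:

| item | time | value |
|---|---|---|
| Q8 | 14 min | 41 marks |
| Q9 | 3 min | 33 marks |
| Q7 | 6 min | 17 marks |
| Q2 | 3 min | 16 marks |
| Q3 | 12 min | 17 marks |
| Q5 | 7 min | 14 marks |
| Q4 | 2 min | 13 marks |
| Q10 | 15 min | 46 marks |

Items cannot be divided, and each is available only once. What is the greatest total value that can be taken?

Check high-value combinations within 16 min:
- Q9+Q7+Q2+Q4: time 3+6+3+2=14, value 33+17+16+13=79
- Q9+Q2+Q5+Q4: time 3+3+7+2=15, value 33+16+14+13=76
- Q9+Q7+Q2: time 3+6+3=12, value 33+17+16=66
Best: 79 marks.

79 marks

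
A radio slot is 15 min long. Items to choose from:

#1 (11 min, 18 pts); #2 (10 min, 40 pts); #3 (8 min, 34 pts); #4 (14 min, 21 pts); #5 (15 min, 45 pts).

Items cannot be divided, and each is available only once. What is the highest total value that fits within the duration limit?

Check high-value combinations within 15 min:
- #5: duration 15, value 45
- #2: duration 10, value 40
- #3: duration 8, value 34
Best: 45 pts.

45 pts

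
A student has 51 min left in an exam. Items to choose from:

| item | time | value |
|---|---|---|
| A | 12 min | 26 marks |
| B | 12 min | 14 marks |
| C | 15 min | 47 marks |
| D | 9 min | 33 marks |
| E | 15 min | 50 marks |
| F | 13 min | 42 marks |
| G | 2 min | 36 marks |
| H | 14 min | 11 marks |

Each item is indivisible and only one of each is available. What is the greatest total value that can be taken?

187 marks

This is a 0/1 knapsack; check combinations near the capacity.
- A+D+E+F+G: time 12+9+15+13+2=51, value 26+33+50+42+36=187
- A+C+D+F+G: time 12+15+9+13+2=51, value 26+47+33+42+36=184
- C+E+F+G: time 15+15+13+2=45, value 47+50+42+36=175
Best: 187 marks.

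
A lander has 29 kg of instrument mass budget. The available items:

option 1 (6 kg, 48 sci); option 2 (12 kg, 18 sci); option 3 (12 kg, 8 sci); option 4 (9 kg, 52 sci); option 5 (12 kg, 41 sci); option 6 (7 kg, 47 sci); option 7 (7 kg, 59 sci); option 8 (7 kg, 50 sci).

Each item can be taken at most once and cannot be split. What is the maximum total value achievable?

Check high-value combinations within 29 kg:
- option 1+option 4+option 7+option 8: mass 6+9+7+7=29, value 48+52+59+50=209
- option 1+option 4+option 6+option 7: mass 6+9+7+7=29, value 48+52+47+59=206
- option 1+option 6+option 7+option 8: mass 6+7+7+7=27, value 48+47+59+50=204
Best: 209 sci.

209 sci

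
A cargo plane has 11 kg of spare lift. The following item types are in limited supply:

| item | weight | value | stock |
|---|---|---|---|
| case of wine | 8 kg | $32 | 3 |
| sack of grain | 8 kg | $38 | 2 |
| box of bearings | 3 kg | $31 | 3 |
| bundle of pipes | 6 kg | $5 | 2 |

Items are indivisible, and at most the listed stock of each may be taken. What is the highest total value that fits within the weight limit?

$93

Top feasible selections:
- 3×box of bearings: weight 9, value 93
- 1×sack of grain + 1×box of bearings: weight 11, value 69
- 1×case of wine + 1×box of bearings: weight 11, value 63
- 2×box of bearings: weight 6, value 62
Best: $93.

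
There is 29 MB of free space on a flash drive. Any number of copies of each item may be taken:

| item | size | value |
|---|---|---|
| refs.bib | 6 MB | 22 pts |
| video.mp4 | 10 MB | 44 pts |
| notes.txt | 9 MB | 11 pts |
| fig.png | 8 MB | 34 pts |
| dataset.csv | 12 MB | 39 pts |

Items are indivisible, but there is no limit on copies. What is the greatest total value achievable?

122 pts

Best value-per-unit is video.mp4 at 44/10; filling with it alone gives 2×44 = 88.
Optimal mix: 2×video.mp4 + 1×fig.png → size 28, value 122.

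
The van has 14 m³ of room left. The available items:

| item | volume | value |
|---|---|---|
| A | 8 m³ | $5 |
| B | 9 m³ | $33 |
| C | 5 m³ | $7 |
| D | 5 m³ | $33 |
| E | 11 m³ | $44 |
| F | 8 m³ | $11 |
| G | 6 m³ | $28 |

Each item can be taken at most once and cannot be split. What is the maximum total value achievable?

Check high-value combinations within 14 m³:
- B+D: volume 9+5=14, value 33+33=66
- D+G: volume 5+6=11, value 33+28=61
- E: volume 11, value 44
- D+F: volume 5+8=13, value 33+11=44
Best: $66.

$66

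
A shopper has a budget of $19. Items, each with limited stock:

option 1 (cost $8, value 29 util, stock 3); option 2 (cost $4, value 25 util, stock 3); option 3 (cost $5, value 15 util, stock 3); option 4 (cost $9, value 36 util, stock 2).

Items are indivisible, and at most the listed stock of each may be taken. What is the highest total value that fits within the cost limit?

Top feasible selections:
- 3×option 2 + 1×option 3: cost 17, value 90
- 2×option 2 + 1×option 4: cost 17, value 86
Best: 90 util.

90 util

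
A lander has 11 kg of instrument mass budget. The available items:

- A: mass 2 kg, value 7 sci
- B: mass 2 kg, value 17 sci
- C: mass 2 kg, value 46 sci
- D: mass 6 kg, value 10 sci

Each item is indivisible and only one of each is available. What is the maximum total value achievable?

This is a 0/1 knapsack; check combinations near the capacity.
- B+C+D: mass 2+2+6=10, value 17+46+10=73
- A+B+C: mass 2+2+2=6, value 7+17+46=70
- B+C: mass 2+2=4, value 17+46=63
- A+C+D: mass 2+2+6=10, value 7+46+10=63
Best: 73 sci.

73 sci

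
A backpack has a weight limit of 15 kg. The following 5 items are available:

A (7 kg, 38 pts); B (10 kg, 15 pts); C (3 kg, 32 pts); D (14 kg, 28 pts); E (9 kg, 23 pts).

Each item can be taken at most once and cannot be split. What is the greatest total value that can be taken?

70 pts

Check high-value combinations within 15 kg:
- A+C: weight 7+3=10, value 38+32=70
- C+E: weight 3+9=12, value 32+23=55
- B+C: weight 10+3=13, value 15+32=47
Best: 70 pts.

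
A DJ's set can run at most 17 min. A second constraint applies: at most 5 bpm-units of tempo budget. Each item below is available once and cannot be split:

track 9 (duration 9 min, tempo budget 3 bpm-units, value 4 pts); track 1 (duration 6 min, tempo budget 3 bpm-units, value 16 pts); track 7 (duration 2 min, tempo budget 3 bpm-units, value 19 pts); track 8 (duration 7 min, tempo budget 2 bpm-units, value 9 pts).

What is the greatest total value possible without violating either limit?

Feasible sets respecting both limits:
- track 7+track 8: duration 9, tempo budget 5, value 28
- track 1+track 8: duration 13, tempo budget 5, value 25
- track 7: duration 2, tempo budget 3, value 19
- track 1: duration 6, tempo budget 3, value 16
Best: 28 pts.

28 pts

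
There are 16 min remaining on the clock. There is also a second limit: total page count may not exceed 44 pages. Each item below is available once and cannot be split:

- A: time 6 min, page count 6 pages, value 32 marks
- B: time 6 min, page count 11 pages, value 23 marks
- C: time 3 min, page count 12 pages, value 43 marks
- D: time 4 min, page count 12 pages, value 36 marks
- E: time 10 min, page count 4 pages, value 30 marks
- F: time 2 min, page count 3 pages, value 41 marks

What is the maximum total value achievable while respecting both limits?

Feasible sets respecting both limits:
- A+C+D+F: time 15, page count 33, value 152
- B+C+D+F: time 15, page count 38, value 143
- C+D+F: time 9, page count 27, value 120
Best: 152 marks.

152 marks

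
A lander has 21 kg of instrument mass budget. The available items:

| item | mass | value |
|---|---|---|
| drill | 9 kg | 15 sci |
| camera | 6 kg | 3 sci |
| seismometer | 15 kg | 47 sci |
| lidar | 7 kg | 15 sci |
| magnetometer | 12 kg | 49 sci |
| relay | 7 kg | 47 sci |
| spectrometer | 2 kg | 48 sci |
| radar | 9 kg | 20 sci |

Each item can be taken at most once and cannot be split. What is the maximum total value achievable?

Check high-value combinations within 21 kg:
- magnetometer+relay+spectrometer: mass 12+7+2=21, value 49+47+48=144
- relay+spectrometer+radar: mass 7+2+9=18, value 47+48+20=115
- lidar+magnetometer+spectrometer: mass 7+12+2=21, value 15+49+48=112
Best: 144 sci.

144 sci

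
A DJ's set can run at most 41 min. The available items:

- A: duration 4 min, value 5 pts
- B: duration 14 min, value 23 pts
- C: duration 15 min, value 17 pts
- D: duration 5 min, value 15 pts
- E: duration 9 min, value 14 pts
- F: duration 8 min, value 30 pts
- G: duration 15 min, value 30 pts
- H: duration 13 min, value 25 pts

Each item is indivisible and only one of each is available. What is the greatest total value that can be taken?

100 pts

Check high-value combinations within 41 min:
- D+F+G+H: duration 5+8+15+13=41, value 15+30+30+25=100
- A+D+E+F+G: duration 4+5+9+8+15=41, value 5+15+14+30+30=94
- B+D+F+H: duration 14+5+8+13=40, value 23+15+30+25=93
Best: 100 pts.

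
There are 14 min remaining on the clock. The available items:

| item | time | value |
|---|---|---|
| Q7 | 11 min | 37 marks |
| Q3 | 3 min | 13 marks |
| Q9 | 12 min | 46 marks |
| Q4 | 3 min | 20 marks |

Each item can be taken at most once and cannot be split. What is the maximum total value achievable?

57 marks

This is a 0/1 knapsack; check combinations near the capacity.
- Q7+Q4: time 11+3=14, value 37+20=57
- Q7+Q3: time 11+3=14, value 37+13=50
- Q9: time 12, value 46
- Q7: time 11, value 37
- Q3+Q4: time 3+3=6, value 13+20=33
Best: 57 marks.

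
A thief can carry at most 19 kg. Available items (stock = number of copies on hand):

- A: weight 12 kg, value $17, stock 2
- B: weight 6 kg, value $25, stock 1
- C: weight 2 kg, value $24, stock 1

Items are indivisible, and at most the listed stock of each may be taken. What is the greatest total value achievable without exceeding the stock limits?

$49

Best selections within weight 19 and stock limits:
- 1×B + 1×C: weight 8, value 49
- 1×A + 1×B: weight 18, value 42
- 1×A + 1×C: weight 14, value 41
Best: $49.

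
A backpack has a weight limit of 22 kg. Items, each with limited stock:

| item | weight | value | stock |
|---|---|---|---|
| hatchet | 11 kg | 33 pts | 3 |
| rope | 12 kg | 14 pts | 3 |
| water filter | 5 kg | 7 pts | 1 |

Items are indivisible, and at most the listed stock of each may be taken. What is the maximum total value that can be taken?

Best selections within weight 22 and stock limits:
- 2×hatchet: weight 22, value 66
- 1×hatchet + 1×water filter: weight 16, value 40
- 1×hatchet: weight 11, value 33
Best: 66 pts.

66 pts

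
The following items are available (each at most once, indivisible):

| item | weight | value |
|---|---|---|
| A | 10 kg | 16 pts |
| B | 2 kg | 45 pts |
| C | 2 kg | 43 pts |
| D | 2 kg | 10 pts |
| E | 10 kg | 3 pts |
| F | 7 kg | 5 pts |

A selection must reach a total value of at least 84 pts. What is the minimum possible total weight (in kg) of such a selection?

Subsets with value ≥ 84, sorted by total weight:
- B+C: weight 4, value 88
- B+C+D: weight 6, value 98
- B+C+F: weight 11, value 93
Minimum weight: 4 kg.

4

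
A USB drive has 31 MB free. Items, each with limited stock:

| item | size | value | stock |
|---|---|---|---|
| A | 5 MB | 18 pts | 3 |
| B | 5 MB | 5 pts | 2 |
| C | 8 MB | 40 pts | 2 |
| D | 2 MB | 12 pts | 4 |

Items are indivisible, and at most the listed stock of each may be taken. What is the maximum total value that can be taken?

146 pts

Top feasible selections:
- 1×A + 2×C + 4×D: size 29, value 146
- 3×A + 1×C + 4×D: size 31, value 142
- 2×A + 2×C + 2×D: size 30, value 140
- 1×A + 2×C + 3×D: size 27, value 134
Best: 146 pts.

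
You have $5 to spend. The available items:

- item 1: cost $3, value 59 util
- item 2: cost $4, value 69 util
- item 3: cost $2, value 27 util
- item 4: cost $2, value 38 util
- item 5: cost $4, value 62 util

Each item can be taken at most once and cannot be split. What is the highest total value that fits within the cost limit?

97 util

Check high-value combinations within $5:
- item 1+item 4: cost 3+2=5, value 59+38=97
- item 1+item 3: cost 3+2=5, value 59+27=86
- item 2: cost 4, value 69
- item 3+item 4: cost 2+2=4, value 27+38=65
Best: 97 util.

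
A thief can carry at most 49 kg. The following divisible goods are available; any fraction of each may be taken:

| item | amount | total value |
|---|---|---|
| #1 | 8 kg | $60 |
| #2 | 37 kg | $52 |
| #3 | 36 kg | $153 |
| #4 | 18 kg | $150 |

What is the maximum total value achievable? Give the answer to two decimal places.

307.75

Take in order of value per unit:
- #4 (150/18 per unit): all 18 → value 150, running total 150.00
- #1 (60/8 per unit): all 8 → value 60, running total 210.00
- #3 (153/36 per unit): 23 of 36 → value 23×153/36 = 97.7500, running total 307.75
Total 307.75.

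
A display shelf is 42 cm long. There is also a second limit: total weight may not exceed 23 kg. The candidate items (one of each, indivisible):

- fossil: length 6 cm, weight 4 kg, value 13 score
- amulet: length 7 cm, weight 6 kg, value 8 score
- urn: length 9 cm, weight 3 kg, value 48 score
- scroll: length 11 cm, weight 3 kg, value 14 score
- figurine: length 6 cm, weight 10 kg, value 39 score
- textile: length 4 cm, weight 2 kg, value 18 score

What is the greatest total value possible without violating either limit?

Feasible sets respecting both limits:
- fossil+urn+scroll+figurine+textile: length 36, weight 22, value 132
- urn+scroll+figurine+textile: length 30, weight 18, value 119
- fossil+urn+figurine+textile: length 25, weight 19, value 118
- fossil+urn+scroll+figurine: length 32, weight 20, value 114
Best: 132 score.

132 score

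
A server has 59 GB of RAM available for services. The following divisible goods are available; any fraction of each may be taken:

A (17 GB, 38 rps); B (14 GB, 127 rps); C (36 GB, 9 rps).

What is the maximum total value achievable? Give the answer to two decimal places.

Take in order of value per unit:
- B (127/14 per unit): all 14 → value 127, running total 127.00
- A (38/17 per unit): all 17 → value 38, running total 165.00
- C (9/36 per unit): 28 of 36 → value 28×9/36 = 7.0000, running total 172.00
Total 172.00.

172.00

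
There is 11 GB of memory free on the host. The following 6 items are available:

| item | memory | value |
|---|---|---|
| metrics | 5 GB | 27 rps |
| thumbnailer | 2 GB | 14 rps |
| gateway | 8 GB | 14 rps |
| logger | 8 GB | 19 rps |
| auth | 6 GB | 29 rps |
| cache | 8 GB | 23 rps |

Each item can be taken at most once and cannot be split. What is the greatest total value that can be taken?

Check high-value combinations within 11 GB:
- metrics+auth: memory 5+6=11, value 27+29=56
- thumbnailer+auth: memory 2+6=8, value 14+29=43
- metrics+thumbnailer: memory 5+2=7, value 27+14=41
- thumbnailer+cache: memory 2+8=10, value 14+23=37
Best: 56 rps.

56 rps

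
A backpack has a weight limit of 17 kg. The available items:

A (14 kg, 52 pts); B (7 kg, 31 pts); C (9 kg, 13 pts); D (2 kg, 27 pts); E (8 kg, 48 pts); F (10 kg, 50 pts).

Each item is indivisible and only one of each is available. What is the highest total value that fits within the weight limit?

Check high-value combinations within 17 kg:
- B+D+E: weight 7+2+8=17, value 31+27+48=106
- B+F: weight 7+10=17, value 31+50=81
- B+E: weight 7+8=15, value 31+48=79
- A+D: weight 14+2=16, value 52+27=79
- D+F: weight 2+10=12, value 27+50=77
Best: 106 pts.

106 pts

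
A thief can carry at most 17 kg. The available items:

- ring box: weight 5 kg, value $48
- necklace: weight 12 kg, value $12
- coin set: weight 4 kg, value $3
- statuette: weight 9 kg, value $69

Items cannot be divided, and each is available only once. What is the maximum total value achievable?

$117

Check high-value combinations within 17 kg:
- ring box+statuette: weight 5+9=14, value 48+69=117
- coin set+statuette: weight 4+9=13, value 3+69=72
- statuette: weight 9, value 69
- ring box+necklace: weight 5+12=17, value 48+12=60
- ring box+coin set: weight 5+4=9, value 48+3=51
Best: $117.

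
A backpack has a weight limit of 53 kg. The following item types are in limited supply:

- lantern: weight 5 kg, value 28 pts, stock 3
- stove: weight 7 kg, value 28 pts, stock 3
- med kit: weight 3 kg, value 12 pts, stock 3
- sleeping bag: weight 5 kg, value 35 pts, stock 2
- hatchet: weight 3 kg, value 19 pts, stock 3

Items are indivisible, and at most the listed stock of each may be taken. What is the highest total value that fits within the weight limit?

Top feasible selections:
- 3×lantern + 2×stove + 1×med kit + 2×sleeping bag + 3×hatchet: weight 51, value 279
- 2×lantern + 3×stove + 1×med kit + 2×sleeping bag + 3×hatchet: weight 53, value 279
- 3×lantern + 3×stove + 2×sleeping bag + 2×hatchet: weight 52, value 276
- 3×lantern + 1×stove + 3×med kit + 2×sleeping bag + 3×hatchet: weight 50, value 275
Best: 279 pts.

279 pts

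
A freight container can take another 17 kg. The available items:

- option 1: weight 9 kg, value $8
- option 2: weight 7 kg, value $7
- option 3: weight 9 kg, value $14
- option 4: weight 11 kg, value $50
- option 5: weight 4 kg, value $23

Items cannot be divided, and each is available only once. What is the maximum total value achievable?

Check high-value combinations within 17 kg:
- option 4+option 5: weight 11+4=15, value 50+23=73
- option 4: weight 11, value 50
- option 3+option 5: weight 9+4=13, value 14+23=37
Best: $73.

$73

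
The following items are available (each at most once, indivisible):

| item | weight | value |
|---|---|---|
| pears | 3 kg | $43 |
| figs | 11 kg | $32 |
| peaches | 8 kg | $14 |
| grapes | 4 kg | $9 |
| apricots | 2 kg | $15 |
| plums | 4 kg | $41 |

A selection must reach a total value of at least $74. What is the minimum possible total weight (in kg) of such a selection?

Subsets with value ≥ 74, sorted by total weight:
- pears+plums: weight 7, value 84
- pears+apricots+plums: weight 9, value 99
- pears+grapes+plums: weight 11, value 93
Minimum weight: 7 kg.

7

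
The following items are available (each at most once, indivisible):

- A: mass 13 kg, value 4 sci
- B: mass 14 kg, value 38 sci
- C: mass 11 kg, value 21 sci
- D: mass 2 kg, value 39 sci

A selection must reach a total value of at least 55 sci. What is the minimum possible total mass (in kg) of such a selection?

Subsets with value ≥ 55, sorted by total mass:
- C+D: mass 13, value 60
- B+D: mass 16, value 77
Minimum mass: 13 kg.

13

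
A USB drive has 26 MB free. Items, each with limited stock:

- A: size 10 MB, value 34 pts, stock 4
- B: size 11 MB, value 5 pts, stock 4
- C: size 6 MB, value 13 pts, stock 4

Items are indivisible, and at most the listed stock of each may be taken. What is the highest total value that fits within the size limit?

81 pts

Best selections within size 26 and stock limits:
- 2×A + 1×C: size 26, value 81
- 2×A: size 20, value 68
Best: 81 pts.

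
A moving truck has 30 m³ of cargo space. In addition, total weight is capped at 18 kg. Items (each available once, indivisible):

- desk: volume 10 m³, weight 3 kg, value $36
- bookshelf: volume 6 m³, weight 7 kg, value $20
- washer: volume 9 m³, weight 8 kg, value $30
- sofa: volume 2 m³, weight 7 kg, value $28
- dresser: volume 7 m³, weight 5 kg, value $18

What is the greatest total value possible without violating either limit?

Feasible sets respecting both limits:
- desk+washer+sofa: volume 21, weight 18, value 94
- desk+bookshelf+washer: volume 25, weight 18, value 86
- desk+bookshelf+sofa: volume 18, weight 17, value 84
- desk+washer+dresser: volume 26, weight 16, value 84
Best: $94.

$94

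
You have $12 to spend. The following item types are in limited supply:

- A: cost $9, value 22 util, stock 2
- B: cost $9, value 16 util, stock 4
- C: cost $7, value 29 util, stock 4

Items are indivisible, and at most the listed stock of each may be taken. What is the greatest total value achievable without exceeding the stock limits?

Best selections within cost 12 and stock limits:
- 1×C: cost 7, value 29
- 1×A: cost 9, value 22
- 1×B: cost 9, value 16
Best: 29 util.

29 util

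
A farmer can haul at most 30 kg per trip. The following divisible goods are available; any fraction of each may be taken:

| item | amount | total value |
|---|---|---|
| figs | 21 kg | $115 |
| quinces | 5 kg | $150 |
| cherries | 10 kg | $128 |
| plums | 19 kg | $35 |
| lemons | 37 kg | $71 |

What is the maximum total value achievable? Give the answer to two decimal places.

360.14

Take in order of value per unit:
- quinces (150/5 per unit): all 5 → value 150, running total 150.00
- cherries (128/10 per unit): all 10 → value 128, running total 278.00
- figs (115/21 per unit): 15 of 21 → value 15×115/21 = 82.1429, running total 360.14
Total 360.14.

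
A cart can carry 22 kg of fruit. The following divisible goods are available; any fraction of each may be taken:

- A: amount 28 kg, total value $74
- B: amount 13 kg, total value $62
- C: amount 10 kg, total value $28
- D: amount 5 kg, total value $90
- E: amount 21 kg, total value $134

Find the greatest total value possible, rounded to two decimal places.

198.48

Take in order of value per unit:
- D (90/5 per unit): all 5 → value 90, running total 90.00
- E (134/21 per unit): 17 of 21 → value 17×134/21 = 108.4762, running total 198.48
Total 198.48.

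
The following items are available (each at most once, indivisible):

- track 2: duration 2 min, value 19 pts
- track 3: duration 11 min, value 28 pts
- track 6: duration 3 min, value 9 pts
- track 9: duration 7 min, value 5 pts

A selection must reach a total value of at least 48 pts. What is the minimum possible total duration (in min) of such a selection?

16

Subsets with value ≥ 48, sorted by total duration:
- track 2+track 3+track 6: duration 16, value 56
- track 2+track 3+track 9: duration 20, value 52
Minimum duration: 16 min.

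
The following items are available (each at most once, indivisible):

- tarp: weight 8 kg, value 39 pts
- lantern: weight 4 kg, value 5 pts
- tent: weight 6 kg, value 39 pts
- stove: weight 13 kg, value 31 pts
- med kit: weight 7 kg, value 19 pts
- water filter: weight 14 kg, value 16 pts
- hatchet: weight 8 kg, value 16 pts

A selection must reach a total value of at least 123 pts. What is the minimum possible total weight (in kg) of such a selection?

Subsets with value ≥ 123, sorted by total weight:
- tarp+tent+stove+med kit: weight 34, value 128
- tarp+tent+stove+hatchet: weight 35, value 125
Minimum weight: 34 kg.

34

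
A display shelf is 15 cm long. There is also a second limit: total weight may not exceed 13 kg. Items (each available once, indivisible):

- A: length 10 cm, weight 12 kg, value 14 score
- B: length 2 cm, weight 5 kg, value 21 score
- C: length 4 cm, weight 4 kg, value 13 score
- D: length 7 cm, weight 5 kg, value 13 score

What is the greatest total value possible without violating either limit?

34 score

Feasible sets respecting both limits:
- B+C: length 6, weight 9, value 34
- B+D: length 9, weight 10, value 34
- C+D: length 11, weight 9, value 26
Best: 34 score.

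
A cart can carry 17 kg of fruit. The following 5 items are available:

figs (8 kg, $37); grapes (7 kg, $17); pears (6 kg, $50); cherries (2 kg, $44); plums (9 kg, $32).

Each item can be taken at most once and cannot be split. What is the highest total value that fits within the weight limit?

This is a 0/1 knapsack; check combinations near the capacity.
- figs+pears+cherries: weight 8+6+2=16, value 37+50+44=131
- pears+cherries+plums: weight 6+2+9=17, value 50+44+32=126
- grapes+pears+cherries: weight 7+6+2=15, value 17+50+44=111
- figs+grapes+cherries: weight 8+7+2=17, value 37+17+44=98
Best: $131.

$131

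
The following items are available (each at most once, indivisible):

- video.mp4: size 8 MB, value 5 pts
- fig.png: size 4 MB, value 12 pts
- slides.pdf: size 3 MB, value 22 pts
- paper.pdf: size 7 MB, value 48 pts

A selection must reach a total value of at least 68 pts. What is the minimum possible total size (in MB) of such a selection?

Subsets with value ≥ 68, sorted by total size:
- slides.pdf+paper.pdf: size 10, value 70
- fig.png+slides.pdf+paper.pdf: size 14, value 82
- video.mp4+slides.pdf+paper.pdf: size 18, value 75
Minimum size: 10 MB.

10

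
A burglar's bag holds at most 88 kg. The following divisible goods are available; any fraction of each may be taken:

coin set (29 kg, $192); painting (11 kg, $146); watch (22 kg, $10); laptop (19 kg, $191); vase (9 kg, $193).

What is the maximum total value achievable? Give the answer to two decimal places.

731.09

Take in order of value per unit:
- vase (193/9 per unit): all 9 → value 193, running total 193.00
- painting (146/11 per unit): all 11 → value 146, running total 339.00
- laptop (191/19 per unit): all 19 → value 191, running total 530.00
- coin set (192/29 per unit): all 29 → value 192, running total 722.00
- watch (10/22 per unit): 20 of 22 → value 20×10/22 = 9.0909, running total 731.09
Total 731.09.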